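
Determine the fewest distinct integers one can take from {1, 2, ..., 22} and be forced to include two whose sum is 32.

17

A set avoiding the sum 32 can contain at most one of each pair {x, 32−x}, plus the 10 elements whose complement lies outside the range or equal to its own complement.
The integers 1, …, 16 (16 of them) are such a set: any two sum to at least 1+2 = 3 and at most 15+16 = 31 < 32.
Any 17th integer completes one of the 6 pairs, so 17 choices force a sum of 32.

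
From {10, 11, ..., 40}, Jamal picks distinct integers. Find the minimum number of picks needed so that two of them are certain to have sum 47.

A set avoiding the sum 47 can contain at most one of each pair {x, 47−x}, plus the 3 elements whose complement lies outside the range.
The integers 24, …, 40 (17 of them) are such a set: any two sum to at least 24+25 = 49 > 47.
Any 18th integer completes one of the 14 pairs, so 18 choices force a sum of 47.

18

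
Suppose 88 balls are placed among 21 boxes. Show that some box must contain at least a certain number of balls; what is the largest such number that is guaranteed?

By pigeonhole, the 21 boxes are the holes and the 88 balls are the pigeons.
If every box held at most 4 balls, the total would be at most 21 × 4 = 84, which is less than 88.
So some box holds at least ⌈88/21⌉ = 5 balls.

5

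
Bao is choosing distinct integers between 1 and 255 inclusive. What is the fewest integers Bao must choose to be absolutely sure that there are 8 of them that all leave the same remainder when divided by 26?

183

The 26 residue classes mod 26 are the pigeonholes.
With 182 integers one could put 7 in each residue class and have no class reach 8.
The 183rd integer pushes some class to 8, so 26·7 + 1 = 183.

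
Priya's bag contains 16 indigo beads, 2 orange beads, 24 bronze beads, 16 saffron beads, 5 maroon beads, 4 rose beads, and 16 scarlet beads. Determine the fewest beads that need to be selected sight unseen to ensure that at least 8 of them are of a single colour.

40

Pigeonhole: the 7 colours are the holes; the beads drawn are the pigeons.
To avoid 8 of any one colour, the worst case takes at most 7 of each colour, or every bead of a colour that has fewer than 7.
That gives 7 + 2 + 7 + 7 + 5 + 4 + 7 = 39 beads with no colour reaching 8.
The next bead forces some colour to 8, so 39 + 1 = 40.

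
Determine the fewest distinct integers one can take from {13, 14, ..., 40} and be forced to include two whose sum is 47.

Two chosen integers sum to 47 exactly when both halves of some pair {x, 47−x} with 13 ≤ x ≤ 47−x ≤ 34 are chosen — 11 such pairs.
The remaining 6 elements (those with no distinct partner in range) can never complete a 47-sum, so the worst case takes all of them and one from each pair: 6 + 11 = 17.
By pigeonhole, the 18th integer has to be the second member of some pair, so 17 + 1 = 18.

18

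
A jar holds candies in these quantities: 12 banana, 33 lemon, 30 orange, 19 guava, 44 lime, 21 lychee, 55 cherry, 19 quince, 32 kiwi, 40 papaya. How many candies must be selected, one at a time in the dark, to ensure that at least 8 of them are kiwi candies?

281

In the worst case for collecting kiwi candies, every non-kiwi candy comes out first.
There are 12 + 33 + 30 + 19 + 44 + 21 + 55 + 19 + 40 = 273 non-kiwi candies altogether.
After those, each further candy must be kiwi, so 273 + 8 = 281 draws guarantee 8 kiwi candies.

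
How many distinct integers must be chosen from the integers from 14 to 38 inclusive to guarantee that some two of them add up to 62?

Two chosen integers sum to 62 exactly when both halves of some pair {x, 62−x} with 24 ≤ x ≤ 62−x ≤ 38 are chosen — 7 such pairs.
The remaining 11 elements (those with no distinct partner in range) can never complete a 62-sum, so the worst case takes all of them and one from each pair: 11 + 7 = 18.
By the pigeonhole principle, the 19th integer has to be the second member of some pair, so 18 + 1 = 19.

19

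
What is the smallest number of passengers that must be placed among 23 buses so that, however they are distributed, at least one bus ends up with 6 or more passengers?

With 115 passengers one could put exactly 5 in each of the 23 buses, and no bus would reach 6.
By the pigeonhole principle, one more passenger must land in a bus that already has 5, giving it 6.
So 23 × 5 + 1 = 116 passengers are required.

116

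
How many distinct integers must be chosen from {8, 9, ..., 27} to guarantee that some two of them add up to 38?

13

A set avoiding the sum 38 can contain at most one of each pair {x, 38−x}, plus the 4 elements whose complement lies outside the range or equal to its own complement.
The integers 8, …, 19 (12 of them) are such a set: any two sum to at least 8+9 = 17 and at most 18+19 = 37 < 38.
Any 13th integer completes one of the 8 pairs, so 13 choices force a sum of 38.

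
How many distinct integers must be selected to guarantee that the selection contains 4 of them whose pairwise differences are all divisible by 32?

97

Integers whose pairwise differences are multiples of 32 are exactly those sharing a remainder mod 32. Pigeonhole: the 32 residue classes mod 32 are the pigeonholes.
With 96 integers one could put 3 in each residue class and have no class reach 4.
The 97th integer pushes some class to 4, so 32·3 + 1 = 97.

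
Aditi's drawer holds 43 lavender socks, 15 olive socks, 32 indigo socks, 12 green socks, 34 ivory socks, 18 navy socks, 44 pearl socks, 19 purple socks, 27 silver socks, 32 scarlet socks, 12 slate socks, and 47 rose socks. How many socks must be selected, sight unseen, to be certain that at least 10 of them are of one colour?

109

By the pigeonhole principle, the 12 colours are the holes; the socks drawn are the pigeons.
To avoid 10 of any one colour, the worst case takes at most 9 of each colour.
That gives 9 + 9 + 9 + 9 + 9 + 9 + 9 + 9 + 9 + 9 + 9 + 9 = 108 socks with no colour reaching 10.
The next sock forces some colour to 10, so 108 + 1 = 109.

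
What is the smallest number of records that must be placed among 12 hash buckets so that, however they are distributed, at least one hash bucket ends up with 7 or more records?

With 72 records one could put exactly 6 in each of the 12 hash buckets, and no hash bucket would reach 7.
Pigeonhole: one more record must land in a hash bucket that already has 6, giving it 7.
So 12 × 6 + 1 = 73 records are required.

73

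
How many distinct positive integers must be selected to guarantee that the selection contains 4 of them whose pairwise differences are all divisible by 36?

109

Integers whose pairwise differences are multiples of 36 are exactly those sharing a remainder mod 36. The 36 residue classes mod 36 are the pigeonholes.
With 108 integers one could put 3 in each residue class and have no class reach 4.
The 109th integer pushes some class to 4, so 36·3 + 1 = 109.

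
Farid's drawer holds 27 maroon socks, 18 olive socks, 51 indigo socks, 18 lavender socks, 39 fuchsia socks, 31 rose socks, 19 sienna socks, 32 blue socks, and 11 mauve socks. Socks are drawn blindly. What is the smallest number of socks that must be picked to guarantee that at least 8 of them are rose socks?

223

In the worst case for collecting rose socks, every non-rose sock comes out first.
There are 27 + 18 + 51 + 18 + 39 + 19 + 32 + 11 = 215 non-rose socks altogether.
After those, each further sock must be rose, so 215 + 8 = 223 draws guarantee 8 rose socks.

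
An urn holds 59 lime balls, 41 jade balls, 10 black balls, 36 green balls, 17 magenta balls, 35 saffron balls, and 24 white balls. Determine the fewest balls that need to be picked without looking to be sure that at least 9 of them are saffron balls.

In the worst case for collecting saffron balls, every non-saffron ball comes out first.
There are 59 + 41 + 10 + 36 + 17 + 24 = 187 non-saffron balls altogether.
After those, each further ball must be saffron, so 187 + 9 = 196 draws guarantee 9 saffron balls.

196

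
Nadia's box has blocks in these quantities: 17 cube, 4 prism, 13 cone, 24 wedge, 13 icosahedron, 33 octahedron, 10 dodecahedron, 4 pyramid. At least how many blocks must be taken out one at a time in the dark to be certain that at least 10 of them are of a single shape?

63

An adversary could hand out at most 9 blocks per shape (prism, pyramid run out sooner): 9 + 4 + 9 + 9 + 9 + 9 + 9 + 4 = 62 blocks and still no shape has 10.
One more block lands in a shape already at 9, so 63 draws are enough and 62 are not.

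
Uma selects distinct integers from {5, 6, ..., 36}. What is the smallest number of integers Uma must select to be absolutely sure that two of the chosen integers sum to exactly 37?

Two chosen integers sum to 37 exactly when both halves of some pair {x, 37−x} with 5 ≤ x ≤ 37−x ≤ 32 are chosen — 14 such pairs.
The remaining 4 elements (those with no distinct partner in range) can never complete a 37-sum, so the worst case takes all of them and one from each pair: 4 + 14 = 18.
By pigeonhole, the 19th integer has to be the second member of some pair, so 18 + 1 = 19.

19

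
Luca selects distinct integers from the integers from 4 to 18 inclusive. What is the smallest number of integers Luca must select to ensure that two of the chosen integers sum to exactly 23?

9

Group the elements by complementary pair {x, 23−x}: {5,18}, {6,17}, {7,16}, …, giving 7 two-element pairs and 1 integer whose partner 23−x falls outside [4,18].
Treating each of those 8 groups as a pigeonhole, one can pick one integer per group — 8 integers — with no two summing to 23.
The 9th integer lands in an occupied pair, forcing a sum of 23.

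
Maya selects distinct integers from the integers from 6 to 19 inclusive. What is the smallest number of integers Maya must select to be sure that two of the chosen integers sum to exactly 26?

9

Group the elements by complementary pair {x, 26−x}: {7,19}, {8,18}, {9,17}, …, giving 6 two-element pairs, the single value 13 (it cannot pair with itself since the integers are distinct), and 1 integer whose partner 26−x falls outside [6,19].
Pigeonhole: treating each of those 8 groups as a pigeonhole, one can pick one integer per group — 8 integers — with no two summing to 26.
The 9th integer lands in an occupied pair, forcing a sum of 26.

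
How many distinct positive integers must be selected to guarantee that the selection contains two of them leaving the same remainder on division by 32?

The 32 residue classes mod 32 are the pigeonholes.
With 32 integers one could put 1 in each residue class and have no class reach 2.
The 33rd integer pushes some class to 2, so 32·1 + 1 = 33.

33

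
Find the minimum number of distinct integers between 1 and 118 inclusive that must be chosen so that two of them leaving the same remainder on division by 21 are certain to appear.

The 21 residue classes mod 21 are the pigeonholes.
With 21 integers one could put 1 in each residue class and have no class reach 2.
The 22nd integer pushes some class to 2, so 21·1 + 1 = 22.

22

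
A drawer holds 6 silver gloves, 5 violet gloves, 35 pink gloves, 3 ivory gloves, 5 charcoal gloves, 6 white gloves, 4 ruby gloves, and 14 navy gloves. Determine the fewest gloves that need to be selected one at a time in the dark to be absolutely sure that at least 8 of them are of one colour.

The 8 colours are the holes; the gloves drawn are the pigeons.
To avoid 8 of any one colour, the worst case takes at most 7 of each colour, or every glove of a colour that has fewer than 7.
That gives 6 + 5 + 7 + 3 + 5 + 6 + 4 + 7 = 43 gloves with no colour reaching 8.
The next glove forces some colour to 8, so 43 + 1 = 44.

44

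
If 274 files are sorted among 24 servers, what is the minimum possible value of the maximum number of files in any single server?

The 24 servers are the holes and the 274 files are the pigeons.
If every server held at most 11 files, the total would be at most 24 × 11 = 264, which is less than 274.
So some server holds at least ⌈274/24⌉ = 12 files.

12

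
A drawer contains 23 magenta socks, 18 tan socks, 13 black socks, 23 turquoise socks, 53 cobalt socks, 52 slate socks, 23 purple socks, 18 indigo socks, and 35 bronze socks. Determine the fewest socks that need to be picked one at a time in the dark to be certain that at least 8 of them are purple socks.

243

In the worst case for collecting purple socks, every non-purple sock comes out first.
There are 23 + 18 + 13 + 23 + 53 + 52 + 18 + 35 = 235 non-purple socks altogether.
After those, each further sock must be purple, so 235 + 8 = 243 draws guarantee 8 purple socks.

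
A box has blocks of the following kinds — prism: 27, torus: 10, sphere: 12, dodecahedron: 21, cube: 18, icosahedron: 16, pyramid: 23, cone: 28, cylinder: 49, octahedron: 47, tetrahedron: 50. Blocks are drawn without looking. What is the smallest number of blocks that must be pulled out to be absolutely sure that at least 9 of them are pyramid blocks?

In the worst case for collecting pyramid blocks, every non-pyramid block comes out first.
There are 27 + 10 + 12 + 21 + 18 + 16 + 28 + 49 + 47 + 50 = 278 non-pyramid blocks altogether.
After those, each further block must be pyramid, so 278 + 9 = 287 draws guarantee 9 pyramid blocks.

287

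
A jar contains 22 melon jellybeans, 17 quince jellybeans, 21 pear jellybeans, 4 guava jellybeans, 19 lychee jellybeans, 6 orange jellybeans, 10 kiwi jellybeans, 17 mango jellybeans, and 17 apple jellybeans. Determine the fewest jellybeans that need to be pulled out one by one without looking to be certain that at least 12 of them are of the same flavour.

87

Put each drawn jellybean into a box by flavour. The largest draw with every box below 12 takes min(count, 11) from each flavour; flavours with fewer than 11 contribute all they have.
Σ min(cᵢ, 11) = 11 + 11 + 11 + 4 + 11 + 6 + 10 + 11 + 11 = 86.
Draw number 86 + 1 = 87 must push one box to 12.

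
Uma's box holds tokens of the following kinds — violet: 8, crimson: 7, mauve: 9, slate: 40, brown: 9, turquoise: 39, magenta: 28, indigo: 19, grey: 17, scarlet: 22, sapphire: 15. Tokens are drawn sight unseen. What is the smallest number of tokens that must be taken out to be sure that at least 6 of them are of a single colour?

An adversary could hand out at most 5 tokens per colour: 5 + 5 + 5 + 5 + 5 + 5 + 5 + 5 + 5 + 5 + 5 = 55 tokens and still no colour has 6.
One more token lands in a colour already at 5, so 56 draws are enough and 55 are not.

56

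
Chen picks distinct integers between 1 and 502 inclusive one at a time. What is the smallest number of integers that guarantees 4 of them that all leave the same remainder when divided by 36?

109

Pigeonhole: the 36 residue classes mod 36 are the pigeonholes.
With 108 integers one could put 3 in each residue class and have no class reach 4.
The 109th integer pushes some class to 4, so 36·3 + 1 = 109.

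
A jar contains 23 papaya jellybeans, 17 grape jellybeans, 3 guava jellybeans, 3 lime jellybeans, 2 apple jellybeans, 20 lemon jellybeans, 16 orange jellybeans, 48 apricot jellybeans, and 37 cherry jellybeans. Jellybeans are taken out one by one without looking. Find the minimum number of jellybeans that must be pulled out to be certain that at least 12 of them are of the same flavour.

An adversary could hand out at most 11 jellybeans per flavour (guava, lime, apple run out sooner): 11 + 11 + 3 + 3 + 2 + 11 + 11 + 11 + 11 = 74 jellybeans and still no flavour has 12.
Pigeonhole: one more jellybean lands in a flavour already at 11, so 75 draws are enough and 74 are not.

75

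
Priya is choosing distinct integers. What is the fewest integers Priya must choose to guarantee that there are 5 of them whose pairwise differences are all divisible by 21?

Integers whose pairwise differences are multiples of 21 are exactly those sharing a remainder mod 21. The 21 residue classes mod 21 are the pigeonholes.
With 84 integers one could put 4 in each residue class and have no class reach 5.
The 85th integer pushes some class to 5, so 21·4 + 1 = 85.

85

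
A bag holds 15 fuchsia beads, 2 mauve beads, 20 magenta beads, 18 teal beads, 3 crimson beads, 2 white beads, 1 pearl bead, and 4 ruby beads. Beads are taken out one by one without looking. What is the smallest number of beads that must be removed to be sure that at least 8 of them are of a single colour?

An adversary could hand out at most 7 beads per colour (5 colours run out sooner): 7 + 2 + 7 + 7 + 3 + 2 + 1 + 4 = 33 beads and still no colour has 8.
By the pigeonhole principle, one more bead lands in a colour already at 7, so 34 draws are enough and 33 are not.

34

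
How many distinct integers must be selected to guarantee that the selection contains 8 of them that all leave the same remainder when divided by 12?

By the pigeonhole principle, the 12 residue classes mod 12 are the pigeonholes.
With 84 integers one could put 7 in each residue class and have no class reach 8.
The 85th integer pushes some class to 8, so 12·7 + 1 = 85.

85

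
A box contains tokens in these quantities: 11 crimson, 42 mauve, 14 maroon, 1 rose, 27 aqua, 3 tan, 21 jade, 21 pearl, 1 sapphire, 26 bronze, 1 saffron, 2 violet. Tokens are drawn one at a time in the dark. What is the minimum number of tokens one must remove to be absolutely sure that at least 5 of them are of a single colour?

37

An adversary could hand out at most 4 tokens per colour (5 colours run out sooner): 4 + 4 + 4 + 1 + 4 + 3 + 4 + 4 + 1 + 4 + 1 + 2 = 36 tokens and still no colour has 5.
One more token lands in a colour already at 4, so 37 draws are enough and 36 are not.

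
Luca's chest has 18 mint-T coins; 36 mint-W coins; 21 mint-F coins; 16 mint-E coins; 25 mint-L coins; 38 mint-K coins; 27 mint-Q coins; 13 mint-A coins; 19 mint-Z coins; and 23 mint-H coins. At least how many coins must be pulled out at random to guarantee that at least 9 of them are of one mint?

An adversary could hand out at most 8 coins per mint: 8 + 8 + 8 + 8 + 8 + 8 + 8 + 8 + 8 + 8 = 80 coins and still no mint has 9.
By the pigeonhole principle, one more coin lands in a mint already at 8, so 81 draws are enough and 80 are not.

81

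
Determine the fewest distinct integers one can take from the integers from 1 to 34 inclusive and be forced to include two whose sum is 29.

21

A set avoiding the sum 29 can contain at most one of each pair {x, 29−x}, plus the 6 elements whose complement lies outside the range.
The integers 15, …, 34 (20 of them) are such a set: any two sum to at least 15+16 = 31 > 29.
Any 21st integer completes one of the 14 pairs, so 21 choices force a sum of 29.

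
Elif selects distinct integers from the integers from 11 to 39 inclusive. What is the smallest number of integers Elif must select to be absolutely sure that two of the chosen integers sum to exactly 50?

A set avoiding the sum 50 can contain at most one of each pair {x, 50−x}, plus the 1 element equal to its own complement.
The integers 25, …, 39 (15 of them) are such a set: any two sum to at least 25+26 = 51 > 50.
By pigeonhole, any 16th integer completes one of the 14 pairs, so 16 choices force a sum of 50.

16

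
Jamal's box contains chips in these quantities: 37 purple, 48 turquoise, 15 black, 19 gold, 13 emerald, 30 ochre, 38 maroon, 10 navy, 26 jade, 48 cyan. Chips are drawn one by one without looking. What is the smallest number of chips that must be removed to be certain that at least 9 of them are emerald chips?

In the worst case for collecting emerald chips, every non-emerald chip comes out first.
There are 37 + 48 + 15 + 19 + 30 + 38 + 10 + 26 + 48 = 271 non-emerald chips altogether.
After those, each further chip must be emerald, so 271 + 9 = 280 draws guarantee 9 emerald chips.

280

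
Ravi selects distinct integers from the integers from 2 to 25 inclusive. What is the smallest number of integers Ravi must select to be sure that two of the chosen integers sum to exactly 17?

18

Group the elements by complementary pair {x, 17−x}: {2,15}, {3,14}, {4,13}, …, giving 7 two-element pairs and 10 integers whose partner 17−x falls outside [2,25].
Treating each of those 17 groups as a pigeonhole, one can pick one integer per group — 17 integers — with no two summing to 17.
The 18th integer lands in an occupied pair, forcing a sum of 17.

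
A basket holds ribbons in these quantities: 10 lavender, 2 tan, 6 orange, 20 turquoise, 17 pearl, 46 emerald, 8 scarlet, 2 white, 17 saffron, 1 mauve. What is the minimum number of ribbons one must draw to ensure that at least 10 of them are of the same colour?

65

An adversary could hand out at most 9 ribbons per colour (5 colours run out sooner): 9 + 2 + 6 + 9 + 9 + 9 + 8 + 2 + 9 + 1 = 64 ribbons and still no colour has 10.
By the pigeonhole principle, one more ribbon lands in a colour already at 9, so 65 draws are enough and 64 are not.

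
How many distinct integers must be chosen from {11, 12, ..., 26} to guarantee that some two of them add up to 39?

10

Group the elements by complementary pair {x, 39−x}: {13,26}, {14,25}, {15,24}, …, giving 7 two-element pairs and 2 integers whose partner 39−x falls outside [11,26].
By pigeonhole, treating each of those 9 groups as a pigeonhole, one can pick one integer per group — 9 integers — with no two summing to 39.
The 10th integer lands in an occupied pair, forcing a sum of 39.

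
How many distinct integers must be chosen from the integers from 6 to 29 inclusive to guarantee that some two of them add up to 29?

Group the elements by complementary pair {x, 29−x}: {6,23}, {7,22}, {8,21}, …, giving 9 two-element pairs and 6 integers whose partner 29−x falls outside [6,29].
Treating each of those 15 groups as a pigeonhole, one can pick one integer per group — 15 integers — with no two summing to 29.
The 16th integer lands in an occupied pair, forcing a sum of 29.

16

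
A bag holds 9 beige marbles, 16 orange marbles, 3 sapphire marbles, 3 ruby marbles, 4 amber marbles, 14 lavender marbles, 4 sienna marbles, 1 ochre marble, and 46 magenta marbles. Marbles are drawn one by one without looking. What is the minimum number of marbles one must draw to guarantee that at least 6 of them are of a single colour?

36

Put each drawn marble into a box by colour. The largest draw with every box below 6 takes min(count, 5) from each colour; colours with fewer than 5 contribute all they have.
Σ min(cᵢ, 5) = 5 + 5 + 3 + 3 + 4 + 5 + 4 + 1 + 5 = 35.
Draw number 35 + 1 = 36 must push one box to 6.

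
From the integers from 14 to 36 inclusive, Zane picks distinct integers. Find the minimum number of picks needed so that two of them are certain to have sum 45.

Group the elements by complementary pair {x, 45−x}: {14,31}, {15,30}, {16,29}, …, giving 9 two-element pairs and 5 integers whose partner 45−x falls outside [14,36].
Treating each of those 14 groups as a pigeonhole, one can pick one integer per group — 14 integers — with no two summing to 45.
The 15th integer lands in an occupied pair, forcing a sum of 45.

15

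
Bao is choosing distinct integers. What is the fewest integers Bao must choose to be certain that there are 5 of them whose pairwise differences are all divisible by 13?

Integers whose pairwise differences are multiples of 13 are exactly those sharing a remainder mod 13. The 13 residue classes mod 13 are the pigeonholes.
With 52 integers one could put 4 in each residue class and have no class reach 5.
The 53rd integer pushes some class to 5, so 13·4 + 1 = 53.

53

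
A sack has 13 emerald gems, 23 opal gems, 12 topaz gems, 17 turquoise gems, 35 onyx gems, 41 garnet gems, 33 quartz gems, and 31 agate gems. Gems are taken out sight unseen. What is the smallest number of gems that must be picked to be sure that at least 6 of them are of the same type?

An adversary could hand out at most 5 gems per type: 5 + 5 + 5 + 5 + 5 + 5 + 5 + 5 = 40 gems and still no type has 6.
By the pigeonhole principle, one more gem lands in a type already at 5, so 41 draws are enough and 40 are not.

41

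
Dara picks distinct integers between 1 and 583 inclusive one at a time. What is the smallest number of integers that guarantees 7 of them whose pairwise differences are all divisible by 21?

Integers whose pairwise differences are multiples of 21 are exactly those sharing a remainder mod 21. The 21 residue classes mod 21 are the pigeonholes.
With 126 integers one could put 6 in each residue class and have no class reach 7.
The 127th integer pushes some class to 7, so 21·6 + 1 = 127.

127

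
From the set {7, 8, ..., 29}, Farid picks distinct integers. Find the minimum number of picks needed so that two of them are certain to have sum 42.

16

A set avoiding the sum 42 can contain at most one of each pair {x, 42−x}, plus the 7 elements whose complement lies outside the range or equal to its own complement.
The integers 7, …, 21 (15 of them) are such a set: any two sum to at least 7+8 = 15 and at most 20+21 = 41 < 42.
Pigeonhole: any 16th integer completes one of the 8 pairs, so 16 choices force a sum of 42.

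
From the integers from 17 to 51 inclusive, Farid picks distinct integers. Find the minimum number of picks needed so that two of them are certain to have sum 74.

22

A set avoiding the sum 74 can contain at most one of each pair {x, 74−x}, plus the 7 elements whose complement lies outside the range or equal to its own complement.
The integers 17, …, 37 (21 of them) are such a set: any two sum to at least 17+18 = 35 and at most 36+37 = 73 < 74.
By the pigeonhole principle, any 22nd integer completes one of the 14 pairs, so 22 choices force a sum of 74.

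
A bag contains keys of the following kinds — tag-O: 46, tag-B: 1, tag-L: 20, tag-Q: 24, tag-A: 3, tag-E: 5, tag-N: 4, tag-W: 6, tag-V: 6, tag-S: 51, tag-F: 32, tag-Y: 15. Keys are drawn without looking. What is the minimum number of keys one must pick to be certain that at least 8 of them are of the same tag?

The 12 tags are the holes; the keys drawn are the pigeons.
To avoid 8 of any one tag, the worst case takes at most 7 of each tag, or every key of a tag that has fewer than 7.
That gives 7 + 1 + 7 + 7 + 3 + 5 + 4 + 6 + 6 + 7 + 7 + 7 = 67 keys with no tag reaching 8.
The next key forces some tag to 8, so 67 + 1 = 68.

68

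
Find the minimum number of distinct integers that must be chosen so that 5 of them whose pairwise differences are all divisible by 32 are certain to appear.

Integers whose pairwise differences are multiples of 32 are exactly those sharing a remainder mod 32. Pigeonhole: the 32 residue classes mod 32 are the pigeonholes.
With 128 integers one could put 4 in each residue class and have no class reach 5.
The 129th integer pushes some class to 5, so 32·4 + 1 = 129.

129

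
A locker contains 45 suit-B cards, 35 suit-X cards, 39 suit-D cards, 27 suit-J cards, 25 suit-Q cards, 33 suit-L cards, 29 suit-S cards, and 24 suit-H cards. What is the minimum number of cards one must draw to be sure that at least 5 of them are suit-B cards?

In the worst case for collecting suit-B cards, every non-suit-B card comes out first.
There are 35 + 39 + 27 + 25 + 33 + 29 + 24 = 212 non-suit-B cards altogether.
After those, each further card must be suit-B, so 212 + 5 = 217 draws guarantee 5 suit-B cards.

217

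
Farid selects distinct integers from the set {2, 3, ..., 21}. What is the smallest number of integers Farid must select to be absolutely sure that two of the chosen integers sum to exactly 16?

A set avoiding the sum 16 can contain at most one of each pair {x, 16−x}, plus the 8 elements whose complement lies outside the range or equal to its own complement.
The integers 8, …, 21 (14 of them) are such a set: any two sum to at least 8+9 = 17 > 16.
Any 15th integer completes one of the 6 pairs, so 15 choices force a sum of 16.

15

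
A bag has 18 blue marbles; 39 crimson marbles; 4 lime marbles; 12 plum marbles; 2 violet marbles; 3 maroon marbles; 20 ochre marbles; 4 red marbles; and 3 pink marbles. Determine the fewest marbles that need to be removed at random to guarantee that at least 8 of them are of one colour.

45

Put each drawn marble into a box by colour. The largest draw with every box below 8 takes min(count, 7) from each colour; colours with fewer than 7 contribute all they have.
Σ min(cᵢ, 7) = 7 + 7 + 4 + 7 + 2 + 3 + 7 + 4 + 3 = 44.
Draw number 44 + 1 = 45 must push one box to 8.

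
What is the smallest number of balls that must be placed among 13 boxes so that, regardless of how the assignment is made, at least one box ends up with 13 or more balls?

With 156 balls one could put exactly 12 in each of the 13 boxes, and no box would reach 13.
By pigeonhole, one more ball must land in a box that already has 12, giving it 13.
So 13 × 12 + 1 = 157 balls are required.

157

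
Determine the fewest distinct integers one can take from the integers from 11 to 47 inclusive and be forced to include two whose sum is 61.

21

Two chosen integers sum to 61 exactly when both halves of some pair {x, 61−x} with 14 ≤ x ≤ 61−x ≤ 47 are chosen — 17 such pairs.
The remaining 3 elements (those with no distinct partner in range) can never complete a 61-sum, so the worst case takes all of them and one from each pair: 3 + 17 = 20.
The 21st integer has to be the second member of some pair, so 20 + 1 = 21.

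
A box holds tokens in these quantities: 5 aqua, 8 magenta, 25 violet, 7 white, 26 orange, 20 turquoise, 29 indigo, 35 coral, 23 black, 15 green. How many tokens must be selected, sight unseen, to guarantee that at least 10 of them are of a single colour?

An adversary could hand out at most 9 tokens per colour (aqua, magenta, white run out sooner): 5 + 8 + 9 + 7 + 9 + 9 + 9 + 9 + 9 + 9 = 83 tokens and still no colour has 10.
One more token lands in a colour already at 9, so 84 draws are enough and 83 are not.

84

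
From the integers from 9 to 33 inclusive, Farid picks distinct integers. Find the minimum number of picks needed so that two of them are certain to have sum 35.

17

A set avoiding the sum 35 can contain at most one of each pair {x, 35−x}, plus the 7 elements whose complement lies outside the range.
The integers 18, …, 33 (16 of them) are such a set: any two sum to at least 18+19 = 37 > 35.
Any 17th integer completes one of the 9 pairs, so 17 choices force a sum of 35.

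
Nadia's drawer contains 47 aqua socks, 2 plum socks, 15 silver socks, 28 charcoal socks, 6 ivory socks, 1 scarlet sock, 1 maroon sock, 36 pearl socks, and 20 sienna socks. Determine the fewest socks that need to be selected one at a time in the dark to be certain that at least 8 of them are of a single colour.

46

By pigeonhole, put each drawn sock into a box by colour. The largest draw with every box below 8 takes min(count, 7) from each colour; colours with fewer than 7 contribute all they have.
Σ min(cᵢ, 7) = 7 + 2 + 7 + 7 + 6 + 1 + 1 + 7 + 7 = 45.
Draw number 45 + 1 = 46 must push one box to 8.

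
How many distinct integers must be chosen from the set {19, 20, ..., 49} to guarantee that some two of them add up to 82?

24

Two chosen integers sum to 82 exactly when both halves of some pair {x, 82−x} with 33 ≤ x ≤ 82−x ≤ 49 are chosen — 8 such pairs.
The remaining 15 elements (those with no distinct partner in range) can never complete a 82-sum, so the worst case takes all of them and one from each pair: 15 + 8 = 23.
The 24th integer has to be the second member of some pair, so 23 + 1 = 24.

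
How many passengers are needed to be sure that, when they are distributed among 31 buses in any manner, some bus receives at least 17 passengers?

With 496 passengers one could put exactly 16 in each of the 31 buses, and no bus would reach 17.
By pigeonhole, one more passenger must land in a bus that already has 16, giving it 17.
So 31 × 16 + 1 = 497 passengers are required.

497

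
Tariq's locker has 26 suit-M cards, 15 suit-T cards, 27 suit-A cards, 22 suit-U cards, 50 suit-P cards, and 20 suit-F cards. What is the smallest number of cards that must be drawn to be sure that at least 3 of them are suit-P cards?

In the worst case for collecting suit-P cards, every non-suit-P card comes out first.
There are 26 + 15 + 27 + 22 + 20 = 110 non-suit-P cards altogether.
After those, each further card must be suit-P, so 110 + 3 = 113 draws guarantee 3 suit-P cards.

113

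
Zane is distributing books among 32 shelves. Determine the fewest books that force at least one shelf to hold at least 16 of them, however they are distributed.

481

With 480 books one could put exactly 15 in each of the 32 shelves, and no shelf would reach 16.
Pigeonhole: one more book must land in a shelf that already has 15, giving it 16.
So 32 × 15 + 1 = 481 books are required.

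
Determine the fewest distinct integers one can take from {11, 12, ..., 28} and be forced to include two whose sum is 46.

14

Group the elements by complementary pair {x, 46−x}: {18,28}, {19,27}, {20,26}, …, giving 5 two-element pairs, the single value 23 (it cannot pair with itself since the integers are distinct), and 7 integers whose partner 46−x falls outside [11,28].
Treating each of those 13 groups as a pigeonhole, one can pick one integer per group — 13 integers — with no two summing to 46.
The 14th integer lands in an occupied pair, forcing a sum of 46.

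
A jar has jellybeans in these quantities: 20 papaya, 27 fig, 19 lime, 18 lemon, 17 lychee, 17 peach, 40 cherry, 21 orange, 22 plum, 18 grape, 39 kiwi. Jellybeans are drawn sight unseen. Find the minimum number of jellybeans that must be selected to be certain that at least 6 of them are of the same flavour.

An adversary could hand out at most 5 jellybeans per flavour: 5 + 5 + 5 + 5 + 5 + 5 + 5 + 5 + 5 + 5 + 5 = 55 jellybeans and still no flavour has 6.
Pigeonhole: one more jellybean lands in a flavour already at 5, so 56 draws are enough and 55 are not.

56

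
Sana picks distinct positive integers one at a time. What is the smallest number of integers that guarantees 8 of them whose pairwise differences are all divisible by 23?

Integers whose pairwise differences are multiples of 23 are exactly those sharing a remainder mod 23. The 23 residue classes mod 23 are the pigeonholes.
With 161 integers one could put 7 in each residue class and have no class reach 8.
The 162nd integer pushes some class to 8, so 23·7 + 1 = 162.

162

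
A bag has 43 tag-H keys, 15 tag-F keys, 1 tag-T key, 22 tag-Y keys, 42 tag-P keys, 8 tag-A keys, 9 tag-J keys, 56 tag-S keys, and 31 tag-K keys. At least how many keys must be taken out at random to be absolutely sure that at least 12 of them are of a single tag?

The 9 tags are the holes; the keys drawn are the pigeons.
To avoid 12 of any one tag, the worst case takes at most 11 of each tag, or every key of a tag that has fewer than 11.
That gives 11 + 11 + 1 + 11 + 11 + 8 + 9 + 11 + 11 = 84 keys with no tag reaching 12.
The next key forces some tag to 12, so 84 + 1 = 85.

85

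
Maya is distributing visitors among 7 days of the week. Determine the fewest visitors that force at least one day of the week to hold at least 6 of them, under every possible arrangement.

36

With 35 visitors one could put exactly 5 in each of the 7 days of the week, and no day of the week would reach 6.
By the pigeonhole principle, one more visitor must land in a day of the week that already has 5, giving it 6.
So 7 × 5 + 1 = 36 visitors are required.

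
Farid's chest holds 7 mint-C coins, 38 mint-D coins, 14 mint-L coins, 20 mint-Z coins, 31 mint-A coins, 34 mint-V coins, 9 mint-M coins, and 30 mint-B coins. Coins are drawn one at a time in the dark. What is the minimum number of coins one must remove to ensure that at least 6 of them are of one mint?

Put each drawn coin into a box by mint. The largest draw with every box below 6 takes min(count, 5) from each mint.
Σ min(cᵢ, 5) = 5 + 5 + 5 + 5 + 5 + 5 + 5 + 5 = 40.
Draw number 40 + 1 = 41 must push one box to 6.

41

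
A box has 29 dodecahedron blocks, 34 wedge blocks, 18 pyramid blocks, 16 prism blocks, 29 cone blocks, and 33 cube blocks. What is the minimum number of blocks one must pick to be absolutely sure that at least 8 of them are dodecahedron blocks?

138

In the worst case for collecting dodecahedron blocks, every non-dodecahedron block comes out first.
There are 34 + 18 + 16 + 29 + 33 = 130 non-dodecahedron blocks altogether.
After those, each further block must be dodecahedron, so 130 + 8 = 138 draws guarantee 8 dodecahedron blocks.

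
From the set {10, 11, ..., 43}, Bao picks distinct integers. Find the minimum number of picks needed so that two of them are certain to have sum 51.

19

Group the elements by complementary pair {x, 51−x}: {10,41}, {11,40}, {12,39}, …, giving 16 two-element pairs and 2 integers whose partner 51−x falls outside [10,43].
Treating each of those 18 groups as a pigeonhole, one can pick one integer per group — 18 integers — with no two summing to 51.
The 19th integer lands in an occupied pair, forcing a sum of 51.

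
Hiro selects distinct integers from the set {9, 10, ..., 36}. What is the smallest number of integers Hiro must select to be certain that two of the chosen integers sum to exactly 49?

Group the elements by complementary pair {x, 49−x}: {13,36}, {14,35}, {15,34}, …, giving 12 two-element pairs and 4 integers whose partner 49−x falls outside [9,36].
Treating each of those 16 groups as a pigeonhole, one can pick one integer per group — 16 integers — with no two summing to 49.
The 17th integer lands in an occupied pair, forcing a sum of 49.

17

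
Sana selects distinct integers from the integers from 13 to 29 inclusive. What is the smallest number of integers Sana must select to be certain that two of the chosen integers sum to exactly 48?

A set avoiding the sum 48 can contain at most one of each pair {x, 48−x}, plus the 7 elements whose complement lies outside the range or equal to its own complement.
The integers 13, …, 24 (12 of them) are such a set: any two sum to at least 13+14 = 27 and at most 23+24 = 47 < 48.
Any 13th integer completes one of the 5 pairs, so 13 choices force a sum of 48.

13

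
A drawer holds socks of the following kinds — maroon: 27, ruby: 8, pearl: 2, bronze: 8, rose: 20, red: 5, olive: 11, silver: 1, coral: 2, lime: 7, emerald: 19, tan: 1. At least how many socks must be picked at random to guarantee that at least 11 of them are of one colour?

75

The 12 colours are the holes; the socks drawn are the pigeons.
To avoid 11 of any one colour, the worst case takes at most 10 of each colour, or every sock of a colour that has fewer than 10.
That gives 10 + 8 + 2 + 8 + 10 + 5 + 10 + 1 + 2 + 7 + 10 + 1 = 74 socks with no colour reaching 11.
The next sock forces some colour to 11, so 74 + 1 = 75.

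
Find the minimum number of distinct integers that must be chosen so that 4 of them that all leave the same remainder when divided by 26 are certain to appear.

The 26 residue classes mod 26 are the pigeonholes.
With 78 integers one could put 3 in each residue class and have no class reach 4.
The 79th integer pushes some class to 4, so 26·3 + 1 = 79.

79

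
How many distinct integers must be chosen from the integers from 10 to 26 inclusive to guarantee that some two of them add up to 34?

Two chosen integers sum to 34 exactly when both halves of some pair {x, 34−x} with 10 ≤ x ≤ 34−x ≤ 24 are chosen — 7 such pairs.
The remaining 3 elements (those with no distinct partner in range) can never complete a 34-sum, so the worst case takes all of them and one from each pair: 3 + 7 = 10.
The 11th integer has to be the second member of some pair, so 10 + 1 = 11.

11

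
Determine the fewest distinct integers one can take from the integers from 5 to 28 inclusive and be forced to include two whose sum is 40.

Two chosen integers sum to 40 exactly when both halves of some pair {x, 40−x} with 12 ≤ x ≤ 40−x ≤ 28 are chosen — 8 such pairs.
The remaining 8 elements (those with no distinct partner in range) can never complete a 40-sum, so the worst case takes all of them and one from each pair: 8 + 8 = 16.
The 17th integer has to be the second member of some pair, so 16 + 1 = 17.

17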